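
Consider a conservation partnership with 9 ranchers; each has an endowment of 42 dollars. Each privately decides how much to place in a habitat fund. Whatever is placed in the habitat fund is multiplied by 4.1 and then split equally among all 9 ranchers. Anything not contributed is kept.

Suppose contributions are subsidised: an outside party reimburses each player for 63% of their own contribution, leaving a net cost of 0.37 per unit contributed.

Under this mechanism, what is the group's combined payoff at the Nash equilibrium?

The effective private return per unit is now (4.1/9) / 0.37 = 1.2312 > 1, so every player's dominant strategy flips to full contribution.
At the Nash equilibrium everyone contributes 42. Group total payoff = 9 × (42 × 0.63 + 4.1 × 42) = 1787.94.

1787.94 dollars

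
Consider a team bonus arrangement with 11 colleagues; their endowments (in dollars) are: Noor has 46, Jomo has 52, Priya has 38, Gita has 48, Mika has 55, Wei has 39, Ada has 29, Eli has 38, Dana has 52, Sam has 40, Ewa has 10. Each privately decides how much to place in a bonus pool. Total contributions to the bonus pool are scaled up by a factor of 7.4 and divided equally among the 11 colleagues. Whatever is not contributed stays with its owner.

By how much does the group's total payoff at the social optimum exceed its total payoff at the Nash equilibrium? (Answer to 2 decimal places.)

The private return per contributed unit is 7.4/11 = 0.6727 < 1 for every player regardless of endowment, so the Nash equilibrium is zero contribution and the group total is Σ E_j = 46 + 52 + 38 + 48 + 55 + 39 + 29 + 38 + 52 + 40 + 10 = 447.
Each contributed unit returns 7.400 to the group, so the social optimum is full contribution by everyone: group total = 7.400 × 447 = 3307.80.
Efficiency loss = (7.400 − 1) × 447 = 2860.80.

2860.80 dollars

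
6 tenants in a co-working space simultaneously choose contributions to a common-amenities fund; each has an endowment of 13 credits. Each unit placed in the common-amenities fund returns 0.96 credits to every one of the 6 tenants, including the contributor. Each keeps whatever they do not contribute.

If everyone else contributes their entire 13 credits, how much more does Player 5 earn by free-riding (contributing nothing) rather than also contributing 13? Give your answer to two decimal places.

0.52 credits

Switching from a contribution of 13 to 0 lets Player 5 keep an extra 13 credits, but lowers the common-amenities fund by 13, which costs Player 5 their own share of that drop: 0.96 × 13 = 12.48.
Net gain = 13 − 12.48 = 0.52. The private return per contributed unit (0.96) is below 1, so free-riding is indeed the best response regardless of what the others do.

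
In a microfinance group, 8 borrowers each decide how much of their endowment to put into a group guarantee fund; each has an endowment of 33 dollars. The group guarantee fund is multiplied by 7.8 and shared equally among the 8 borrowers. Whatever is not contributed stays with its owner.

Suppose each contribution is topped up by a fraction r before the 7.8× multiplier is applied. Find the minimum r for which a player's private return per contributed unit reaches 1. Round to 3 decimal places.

0.026

With matching at rate r, one contributed unit becomes (1 + r) in the group guarantee fund and returns 7.8 × (1 + r) / 8 to the contributor.
Setting this equal to 1: 1 + r = 8/7.8 = 1.0256.
So the minimum matching rate is r = 1.0256 − 1 = 0.026.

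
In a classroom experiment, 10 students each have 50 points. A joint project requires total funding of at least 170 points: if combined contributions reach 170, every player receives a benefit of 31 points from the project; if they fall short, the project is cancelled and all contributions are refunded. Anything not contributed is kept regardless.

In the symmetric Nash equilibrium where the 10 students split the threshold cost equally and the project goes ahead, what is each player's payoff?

64 points

Equal share of the threshold: 170/10 = 17.
At this profile no one gains by cutting their contribution: any cut drops the total below 170, the project is cancelled, contributions are refunded, and the deviator ends with 50, which is less than 50 − 17 + 31 = 64. Contributing more than 17 just wastes the excess. So contributing exactly 17 is a best response.
Each player's payoff: 50 − 17 + 31 = 64.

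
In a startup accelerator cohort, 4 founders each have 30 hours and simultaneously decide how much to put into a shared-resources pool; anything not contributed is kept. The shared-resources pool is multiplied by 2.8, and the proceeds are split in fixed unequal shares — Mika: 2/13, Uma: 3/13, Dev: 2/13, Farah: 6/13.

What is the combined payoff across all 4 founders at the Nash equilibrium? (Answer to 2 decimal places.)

A player with share s gets back 2.8·s per unit contributed, so full contribution is dominant for anyone with s > 1/2.8 = 0.3571 and zero contribution is dominant for anyone below.
The only share above 0.3571 is Farah's 6/13, contributing 30; the remaining 3 contribute 0. Total contributed: 30.
The shared-resources pool pays out 2.8 × 30 = 84.00 in total (split across the unequal shares, but the aggregate is all that matters for the group sum).
The 3 free-riders keep 30 each, adding 90. Group total = 90 + 84.00 = 174.00.

174.00 hours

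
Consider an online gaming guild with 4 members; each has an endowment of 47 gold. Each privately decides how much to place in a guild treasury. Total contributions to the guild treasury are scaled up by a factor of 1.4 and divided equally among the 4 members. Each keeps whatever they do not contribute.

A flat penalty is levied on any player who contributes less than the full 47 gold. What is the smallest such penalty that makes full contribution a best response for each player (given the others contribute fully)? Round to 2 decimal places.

Given the others contribute fully, the best deviation is to contribute 0 (any partial contribution still incurs the fine and gives up units whose private return 0.3500 is below 1).
Deviating from 47 to 0 saves 47 gold but forfeits the deviator's share of the drop in the guild treasury: 1.4/4 × 47 = 16.45.
So the deviation gain is 47 − 16.45 = 30.55, and the fine must be at least 30.55 gold to wipe it out.

30.55 gold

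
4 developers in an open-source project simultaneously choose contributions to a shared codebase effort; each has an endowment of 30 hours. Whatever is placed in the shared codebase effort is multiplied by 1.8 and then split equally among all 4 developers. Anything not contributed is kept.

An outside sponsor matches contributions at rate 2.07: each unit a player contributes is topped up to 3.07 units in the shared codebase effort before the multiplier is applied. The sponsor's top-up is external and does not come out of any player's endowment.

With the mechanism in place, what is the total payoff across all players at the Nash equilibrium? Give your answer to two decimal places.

With the mechanism, a contributed unit returns 1.8 × 3.07 / 4 = 1.3815 per unit of net cost to the contributor — now above 1 — so contributing fully is weakly dominant for every player.
So the Nash equilibrium is full contribution by all 4; the group earns 1.8 × 3.07 × 120 = 663.12.

663.12 hours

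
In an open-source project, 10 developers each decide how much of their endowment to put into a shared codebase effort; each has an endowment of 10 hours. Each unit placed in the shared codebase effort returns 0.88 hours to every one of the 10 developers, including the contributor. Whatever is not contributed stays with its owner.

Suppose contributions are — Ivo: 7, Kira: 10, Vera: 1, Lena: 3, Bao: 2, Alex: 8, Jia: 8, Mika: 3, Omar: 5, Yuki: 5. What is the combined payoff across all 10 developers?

Total contributed: 7 + 10 + 1 + 3 + 2 + 8 + 8 + 3 + 5 + 5 = 52; total kept: 10 × 10 − 52 = 48.
The shared codebase effort pays out 0.88 × 10 × 52 = 457.60 in aggregate.
Group total = 48 + 457.60 = 505.60.

505.60 hours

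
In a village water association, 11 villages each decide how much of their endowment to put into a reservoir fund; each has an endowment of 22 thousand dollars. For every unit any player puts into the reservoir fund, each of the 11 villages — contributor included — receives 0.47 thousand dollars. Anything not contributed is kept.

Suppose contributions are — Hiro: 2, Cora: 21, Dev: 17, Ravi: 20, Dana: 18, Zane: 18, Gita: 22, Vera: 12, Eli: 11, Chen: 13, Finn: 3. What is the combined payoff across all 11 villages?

Total contributed: 2 + 21 + 17 + 20 + 18 + 18 + 22 + 12 + 11 + 13 + 3 = 157; total kept: 11 × 22 − 157 = 85.
The reservoir fund pays out 0.47 × 11 × 157 = 811.69 in aggregate.
Group total = 85 + 811.69 = 896.69.

896.69 thousand dollars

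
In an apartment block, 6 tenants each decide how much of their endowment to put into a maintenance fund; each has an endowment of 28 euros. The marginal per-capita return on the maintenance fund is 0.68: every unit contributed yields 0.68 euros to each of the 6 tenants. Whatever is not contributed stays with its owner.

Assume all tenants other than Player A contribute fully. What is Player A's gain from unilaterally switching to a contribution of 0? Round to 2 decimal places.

8.96 euros

Switching from a contribution of 28 to 0 lets Player A keep an extra 28 euros, but lowers the maintenance fund by 28, which costs Player A their own share of that drop: 0.68 × 28 = 19.04.
Net gain = 28 − 19.04 = 8.96. The private return per contributed unit (0.68) is below 1, so free-riding is indeed the best response regardless of what the others do.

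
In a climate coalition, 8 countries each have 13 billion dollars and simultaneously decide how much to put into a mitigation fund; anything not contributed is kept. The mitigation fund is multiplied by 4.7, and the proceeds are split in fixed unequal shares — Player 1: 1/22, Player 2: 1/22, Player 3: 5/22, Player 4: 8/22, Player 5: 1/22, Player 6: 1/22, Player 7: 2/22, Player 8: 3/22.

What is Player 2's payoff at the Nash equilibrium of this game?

18.55 billion dollars

A player with share s gets back 4.7·s per unit contributed, so full contribution is dominant for anyone with s > 1/4.7 = 0.2128 and zero contribution is dominant for anyone below.
Player 3 and Player 4 are above the threshold, contributing 13 each; the remaining 6 contribute 0. Total contributed: 26.
Player 2 keeps 13 and receives 4.7 × 26 × 1/22 = 5.55 from the mitigation fund, for a payoff of 18.55.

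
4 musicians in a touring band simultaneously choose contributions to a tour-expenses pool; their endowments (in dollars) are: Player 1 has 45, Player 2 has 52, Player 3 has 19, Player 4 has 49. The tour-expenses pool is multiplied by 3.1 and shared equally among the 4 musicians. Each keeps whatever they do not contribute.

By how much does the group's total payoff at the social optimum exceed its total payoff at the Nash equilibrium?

The private return per contributed unit is 3.1/4 = 0.7750 < 1 for every player regardless of endowment, so the Nash equilibrium is zero contribution and the group total is Σ E_j = 45 + 52 + 19 + 49 = 165.
Each contributed unit returns 3.100 to the group, so the social optimum is full contribution by everyone: group total = 3.100 × 165 = 511.50.
Efficiency loss = (3.100 − 1) × 165 = 346.50.

346.50 dollars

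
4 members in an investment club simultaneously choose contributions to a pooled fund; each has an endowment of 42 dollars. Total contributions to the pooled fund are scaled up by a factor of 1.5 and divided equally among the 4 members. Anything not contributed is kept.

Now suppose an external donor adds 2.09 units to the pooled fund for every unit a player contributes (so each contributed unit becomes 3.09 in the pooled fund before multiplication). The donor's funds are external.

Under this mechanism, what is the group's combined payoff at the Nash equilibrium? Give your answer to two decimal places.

Under the mechanism each unit contributed yields 1.5 × 3.09 / 4 = 1.1588 back to its contributor per unit of net cost, which exceeds 1, making full contribution the dominant choice for everyone.
So the Nash equilibrium is full contribution by all 4; the group earns 1.5 × 3.09 × 168 = 778.68.

778.68 dollars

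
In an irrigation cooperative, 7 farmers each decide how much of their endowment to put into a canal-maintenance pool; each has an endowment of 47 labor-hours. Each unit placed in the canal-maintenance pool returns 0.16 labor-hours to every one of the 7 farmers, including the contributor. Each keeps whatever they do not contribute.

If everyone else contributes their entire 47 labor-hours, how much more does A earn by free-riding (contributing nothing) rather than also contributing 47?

39.48 labor-hours

Switching from a contribution of 47 to 0 lets A keep an extra 47 labor-hours, but lowers the canal-maintenance pool by 47, which costs A their own share of that drop: 0.16 × 47 = 7.52.
Net gain = 47 − 7.52 = 39.48. The private return per contributed unit (0.16) is below 1, so free-riding is indeed the best response regardless of what the others do.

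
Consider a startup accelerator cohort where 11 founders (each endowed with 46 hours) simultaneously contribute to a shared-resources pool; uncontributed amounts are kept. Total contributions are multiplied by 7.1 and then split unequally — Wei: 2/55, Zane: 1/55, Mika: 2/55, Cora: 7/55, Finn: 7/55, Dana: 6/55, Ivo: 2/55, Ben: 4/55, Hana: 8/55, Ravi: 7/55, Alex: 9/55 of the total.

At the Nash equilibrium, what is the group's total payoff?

A player with share s gets back 7.1·s per unit contributed, so full contribution is dominant for anyone with s > 1/7.1 = 0.1408 and zero contribution is dominant for anyone below.
The shares above 0.1408 belong to Hana and Alex, contributing 46 each; the remaining 9 contribute 0. Total contributed: 92.
The shared-resources pool pays out 7.1 × 92 = 653.20 in total (split across the unequal shares, but the aggregate is all that matters for the group sum).
The 9 free-riders keep 46 each, adding 414. Group total = 414 + 653.20 = 1067.20.

1067.20 hours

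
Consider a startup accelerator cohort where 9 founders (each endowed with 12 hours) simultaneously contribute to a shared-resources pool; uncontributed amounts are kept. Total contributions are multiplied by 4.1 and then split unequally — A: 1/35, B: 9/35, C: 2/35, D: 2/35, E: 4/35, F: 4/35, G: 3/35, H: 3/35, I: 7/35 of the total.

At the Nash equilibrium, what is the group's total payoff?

145.20 hours

Player j's private return per contributed unit is 4.1 × (j's share). Contributing is weakly dominant for j when that share is at least 1/4.1 = 0.2439, and contributing 0 is dominant otherwise.
B alone (share 9/35) is above the threshold, contributing 12; the remaining 8 contribute 0. Total contributed: 12.
The shared-resources pool pays out 4.1 × 12 = 49.20 in total (split across the unequal shares, but the aggregate is all that matters for the group sum).
The 8 free-riders keep 12 each, adding 96. Group total = 96 + 49.20 = 145.20.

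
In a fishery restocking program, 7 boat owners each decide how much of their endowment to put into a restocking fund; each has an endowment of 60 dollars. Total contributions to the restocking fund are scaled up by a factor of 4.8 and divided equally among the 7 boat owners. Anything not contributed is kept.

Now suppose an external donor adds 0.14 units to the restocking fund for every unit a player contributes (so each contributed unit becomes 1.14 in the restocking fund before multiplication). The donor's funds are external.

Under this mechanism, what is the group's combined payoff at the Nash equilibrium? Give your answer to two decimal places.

With the mechanism, a contributed unit returns 4.8 × 1.14 / 7 = 0.7817 per unit of net cost — still below 1 — so contributing 0 remains dominant for every player.
Everyone keeps their endowment and the group total is 7 × 60 = 420.

420.00 dollars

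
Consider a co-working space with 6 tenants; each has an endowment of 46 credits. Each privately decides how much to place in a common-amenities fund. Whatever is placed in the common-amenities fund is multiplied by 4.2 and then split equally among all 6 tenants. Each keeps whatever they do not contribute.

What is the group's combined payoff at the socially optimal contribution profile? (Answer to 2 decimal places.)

Each contributed unit returns 4.200 to the group as a whole (0.7000 to each of 6 players), which exceeds 1, so the social optimum is full contribution: group total = 4.200 × 276 = 1159.20.

1159.20 credits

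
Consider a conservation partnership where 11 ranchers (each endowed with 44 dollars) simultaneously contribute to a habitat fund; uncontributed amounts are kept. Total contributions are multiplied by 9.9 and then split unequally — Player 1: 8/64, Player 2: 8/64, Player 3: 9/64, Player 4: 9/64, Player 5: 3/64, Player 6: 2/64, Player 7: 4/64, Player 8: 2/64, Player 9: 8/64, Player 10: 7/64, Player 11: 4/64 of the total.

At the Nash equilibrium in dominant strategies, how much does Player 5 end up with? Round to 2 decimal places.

A player with share s gets back 9.9·s per unit contributed, so full contribution is dominant for anyone with s > 1/9.9 = 0.1010 and zero contribution is dominant for anyone below.
Player 1, Player 2, Player 3, Player 4, Player 9 and Player 10 clear that bar, contributing 44 each; the remaining 5 contribute 0. Total contributed: 264.
Player 5 keeps 44 and receives 9.9 × 264 × 3/64 = 122.51 from the habitat fund, for a payoff of 166.51.

166.51 dollars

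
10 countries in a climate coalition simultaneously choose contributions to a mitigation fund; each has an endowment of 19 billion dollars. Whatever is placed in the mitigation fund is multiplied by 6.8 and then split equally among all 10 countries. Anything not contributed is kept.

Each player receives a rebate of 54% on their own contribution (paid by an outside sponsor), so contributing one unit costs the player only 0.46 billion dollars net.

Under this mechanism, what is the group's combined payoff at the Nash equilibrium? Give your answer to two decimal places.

1394.60 billion dollars

Under the mechanism each unit contributed yields (6.8/10) / 0.46 = 1.4783 back to its contributor per unit of net cost, which exceeds 1, making full contribution the dominant choice for everyone.
So the Nash equilibrium is full contribution by all 10; the group earns 10 × (19 × 0.54 + 6.8 × 19) = 1394.60.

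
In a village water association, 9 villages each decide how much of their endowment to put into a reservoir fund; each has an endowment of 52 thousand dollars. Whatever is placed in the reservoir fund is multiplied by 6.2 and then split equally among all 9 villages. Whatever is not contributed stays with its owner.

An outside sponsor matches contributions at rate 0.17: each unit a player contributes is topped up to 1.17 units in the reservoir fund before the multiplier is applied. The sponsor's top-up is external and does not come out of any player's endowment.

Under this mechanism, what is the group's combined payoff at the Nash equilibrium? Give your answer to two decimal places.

The effective private return is 6.2 × 1.17 / 9 = 0.8060, which is still under 1, so the mechanism doesn't change anyone's dominant strategy: zero contribution.
At the Nash equilibrium no one contributes; group total payoff = 9 × 52 = 468.

468.00 thousand dollars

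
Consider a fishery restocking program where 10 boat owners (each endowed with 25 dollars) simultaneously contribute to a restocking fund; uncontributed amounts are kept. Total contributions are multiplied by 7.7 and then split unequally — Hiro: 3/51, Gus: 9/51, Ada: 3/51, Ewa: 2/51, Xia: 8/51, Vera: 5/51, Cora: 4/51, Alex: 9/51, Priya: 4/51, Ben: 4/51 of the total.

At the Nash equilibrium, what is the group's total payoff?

752.50 dollars

Each unit j contributes comes back to j as 7.7 × (j's share), so j prefers to contribute only if that share exceeds 1/7.7 = 0.1299; otherwise keeping the unit dominates.
The shares above 0.1299 belong to Gus, Xia and Alex, contributing 25 each; the remaining 7 contribute 0. Total contributed: 75.
The restocking fund pays out 7.7 × 75 = 577.50 in total (split across the unequal shares, but the aggregate is all that matters for the group sum).
The 7 free-riders keep 25 each, adding 175. Group total = 175 + 577.50 = 752.50.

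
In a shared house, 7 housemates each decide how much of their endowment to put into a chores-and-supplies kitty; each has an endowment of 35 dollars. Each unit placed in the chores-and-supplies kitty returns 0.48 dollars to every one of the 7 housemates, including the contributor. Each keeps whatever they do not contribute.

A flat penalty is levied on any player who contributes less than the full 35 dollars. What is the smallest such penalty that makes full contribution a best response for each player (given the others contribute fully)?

18.20 dollars

Given the others contribute fully, the best deviation is to contribute 0 (any partial contribution still incurs the fine and gives up units whose private return 0.48 is below 1).
Deviating from 35 to 0 saves 35 dollars but forfeits the deviator's share of the drop in the chores-and-supplies kitty: 0.48 × 35 = 16.80.
So the deviation gain is 35 − 16.80 = 18.20, and the fine must be at least 18.20 dollars to wipe it out.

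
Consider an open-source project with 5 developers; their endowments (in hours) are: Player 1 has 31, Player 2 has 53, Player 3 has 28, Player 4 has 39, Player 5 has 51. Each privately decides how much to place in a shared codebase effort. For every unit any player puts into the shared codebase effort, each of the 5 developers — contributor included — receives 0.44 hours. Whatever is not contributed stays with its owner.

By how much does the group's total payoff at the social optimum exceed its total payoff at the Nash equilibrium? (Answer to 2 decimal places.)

The private return per contributed unit is 0.44 < 1 for everyone, so the Nash equilibrium is zero contribution and the group total is Σ E_j = 31 + 53 + 28 + 39 + 51 = 202.
Each contributed unit returns 2.200 to the group, so the social optimum is full contribution by everyone: group total = 2.200 × 202 = 444.40.
Efficiency loss = (2.200 − 1) × 202 = 242.40.

242.40 hours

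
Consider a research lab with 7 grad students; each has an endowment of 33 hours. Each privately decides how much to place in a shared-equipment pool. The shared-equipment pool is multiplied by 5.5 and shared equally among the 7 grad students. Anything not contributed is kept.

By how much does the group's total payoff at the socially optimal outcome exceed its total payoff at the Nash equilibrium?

1039.50 hours

Each contributed unit returns 5.5/7 = 0.7857 to its contributor — below 1 — so contributing 0 is dominant for every player. At the Nash equilibrium everyone keeps their 33, and the group total is 7 × 33 = 231.
Each contributed unit returns 5.500 to the group as a whole (0.7857 to each of 7 players), which exceeds 1, so the social optimum is full contribution: group total = 5.500 × 231 = 1270.50.
Efficiency loss = 1270.50 − 231 = 1039.50.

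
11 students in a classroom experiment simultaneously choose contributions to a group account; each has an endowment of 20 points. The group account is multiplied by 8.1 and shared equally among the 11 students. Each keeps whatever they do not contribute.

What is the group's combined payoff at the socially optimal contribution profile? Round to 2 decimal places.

1782.00 points

Each contributed unit returns 8.100 to the group as a whole (0.7364 to each of 11 players), which exceeds 1, so the social optimum is full contribution: group total = 8.100 × 220 = 1782.00.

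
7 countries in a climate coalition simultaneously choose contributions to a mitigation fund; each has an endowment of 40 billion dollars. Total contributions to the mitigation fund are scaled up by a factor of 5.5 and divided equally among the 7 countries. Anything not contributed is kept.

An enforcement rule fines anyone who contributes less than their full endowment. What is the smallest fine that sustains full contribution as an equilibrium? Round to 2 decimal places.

Given the others contribute fully, the best deviation is to contribute 0 (any partial contribution still incurs the fine and gives up units whose private return 0.7857 is below 1).
Deviating from 40 to 0 saves 40 billion dollars but forfeits the deviator's share of the drop in the mitigation fund: 5.5/7 × 40 = 31.43.
So the deviation gain is 40 − 31.43 = 8.57, and the fine must be at least 8.57 billion dollars to wipe it out.

8.57 billion dollars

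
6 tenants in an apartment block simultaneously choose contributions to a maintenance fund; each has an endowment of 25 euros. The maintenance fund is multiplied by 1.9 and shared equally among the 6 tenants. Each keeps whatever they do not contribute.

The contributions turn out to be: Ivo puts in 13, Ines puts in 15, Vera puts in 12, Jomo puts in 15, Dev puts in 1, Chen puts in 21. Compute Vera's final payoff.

37.38 euros

Total contributed: 13 + 15 + 12 + 15 + 1 + 21 = 77.
Each receives 1.9 × 77 / 6 = 24.38 from the maintenance fund.
Vera keeps 25 − 12 = 13, so Vera's payoff is 13 + 24.38 = 37.38.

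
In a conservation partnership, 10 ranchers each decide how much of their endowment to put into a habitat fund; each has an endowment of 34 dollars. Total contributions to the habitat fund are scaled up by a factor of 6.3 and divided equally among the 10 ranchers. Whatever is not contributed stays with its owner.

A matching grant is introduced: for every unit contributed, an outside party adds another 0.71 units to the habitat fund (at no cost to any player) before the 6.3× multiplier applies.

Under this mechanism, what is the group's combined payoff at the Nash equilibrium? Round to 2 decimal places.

3662.82 dollars

The effective private return per unit is now 6.3 × 1.71 / 10 = 1.0773 > 1, so every player's dominant strategy flips to full contribution.
So the Nash equilibrium is full contribution by all 10; the group earns 6.3 × 1.71 × 340 = 3662.82.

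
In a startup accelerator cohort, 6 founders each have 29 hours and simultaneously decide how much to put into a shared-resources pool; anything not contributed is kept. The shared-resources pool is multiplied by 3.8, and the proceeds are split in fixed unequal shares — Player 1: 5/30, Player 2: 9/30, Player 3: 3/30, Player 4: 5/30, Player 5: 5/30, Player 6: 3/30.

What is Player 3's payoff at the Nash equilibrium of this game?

40.02 hours

For player j, contributing a unit is worthwhile iff 3.8 × (j's share) ≥ 1, i.e. iff j's share is at least 0.2632.
Player 2 alone (share 9/30) is above the threshold, contributing 29; the remaining 5 contribute 0. Total contributed: 29.
Player 3 keeps 29 and receives 3.8 × 29 × 3/30 = 11.02 from the shared-resources pool, for a payoff of 40.02.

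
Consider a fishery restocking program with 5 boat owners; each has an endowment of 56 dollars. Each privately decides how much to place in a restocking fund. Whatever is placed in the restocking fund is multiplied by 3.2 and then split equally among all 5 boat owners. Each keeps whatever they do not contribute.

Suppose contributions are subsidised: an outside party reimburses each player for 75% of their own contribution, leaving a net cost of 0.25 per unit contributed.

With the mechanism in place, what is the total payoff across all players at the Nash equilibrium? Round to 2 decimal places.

With the mechanism, a contributed unit returns (3.2/5) / 0.25 = 2.5600 per unit of net cost to the contributor — now above 1 — so contributing fully is weakly dominant for every player.
So the Nash equilibrium is full contribution by all 5; the group earns 5 × (56 × 0.75 + 3.2 × 56) = 1106.00.

1106.00 dollars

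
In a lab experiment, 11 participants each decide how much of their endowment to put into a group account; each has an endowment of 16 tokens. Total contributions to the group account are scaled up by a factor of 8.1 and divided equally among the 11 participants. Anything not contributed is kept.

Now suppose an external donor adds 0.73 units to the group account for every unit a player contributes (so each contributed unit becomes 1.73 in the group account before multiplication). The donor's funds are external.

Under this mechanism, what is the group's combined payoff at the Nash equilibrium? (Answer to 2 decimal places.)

The effective private return per unit is now 8.1 × 1.73 / 11 = 1.2739 > 1, so every player's dominant strategy flips to full contribution.
So the Nash equilibrium is full contribution by all 11; the group earns 8.1 × 1.73 × 176 = 2466.29.

2466.29 tokens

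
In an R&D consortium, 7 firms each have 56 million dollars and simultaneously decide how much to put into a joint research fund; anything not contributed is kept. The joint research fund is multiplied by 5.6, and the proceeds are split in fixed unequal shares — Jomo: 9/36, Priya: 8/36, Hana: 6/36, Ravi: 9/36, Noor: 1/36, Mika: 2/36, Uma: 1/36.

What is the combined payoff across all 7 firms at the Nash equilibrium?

1164.80 million dollars

Player j's private return per contributed unit is 5.6 × (j's share). Contributing is weakly dominant for j when that share is at least 1/5.6 = 0.1786, and contributing 0 is dominant otherwise.
Jomo, Priya and Ravi are above the threshold, contributing 56 each; the remaining 4 contribute 0. Total contributed: 168.
The joint research fund pays out 5.6 × 168 = 940.80 in total (split across the unequal shares, but the aggregate is all that matters for the group sum).
The 4 free-riders keep 56 each, adding 224. Group total = 224 + 940.80 = 1164.80.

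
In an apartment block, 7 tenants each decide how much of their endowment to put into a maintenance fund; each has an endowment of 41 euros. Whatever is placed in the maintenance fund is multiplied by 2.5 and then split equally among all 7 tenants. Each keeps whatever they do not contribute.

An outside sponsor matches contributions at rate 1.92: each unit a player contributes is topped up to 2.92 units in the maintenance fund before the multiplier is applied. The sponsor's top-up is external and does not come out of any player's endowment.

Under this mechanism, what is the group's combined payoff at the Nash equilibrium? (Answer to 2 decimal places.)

Under the mechanism each unit contributed yields 2.5 × 2.92 / 7 = 1.0429 back to its contributor per unit of net cost, which exceeds 1, making full contribution the dominant choice for everyone.
So the Nash equilibrium is full contribution by all 7; the group earns 2.5 × 2.92 × 287 = 2095.10.

2095.10 euros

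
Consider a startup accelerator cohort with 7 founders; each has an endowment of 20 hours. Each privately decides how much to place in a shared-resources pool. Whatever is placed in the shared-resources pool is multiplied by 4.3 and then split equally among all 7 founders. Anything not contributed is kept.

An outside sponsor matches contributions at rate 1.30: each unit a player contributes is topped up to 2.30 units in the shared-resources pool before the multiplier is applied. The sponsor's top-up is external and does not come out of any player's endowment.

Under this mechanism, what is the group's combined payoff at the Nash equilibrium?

1384.60 hours

Under the mechanism each unit contributed yields 4.3 × 2.30 / 7 = 1.4129 back to its contributor per unit of net cost, which exceeds 1, making full contribution the dominant choice for everyone.
So the Nash equilibrium is full contribution by all 7; the group earns 4.3 × 2.30 × 140 = 1384.60.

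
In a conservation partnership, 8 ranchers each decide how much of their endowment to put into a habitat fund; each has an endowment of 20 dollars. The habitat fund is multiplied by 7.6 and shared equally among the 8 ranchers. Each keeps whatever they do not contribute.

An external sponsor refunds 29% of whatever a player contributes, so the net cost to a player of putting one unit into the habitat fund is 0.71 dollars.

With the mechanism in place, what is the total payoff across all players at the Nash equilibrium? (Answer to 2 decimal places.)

1262.40 dollars

The effective private return per unit is now (7.6/8) / 0.71 = 1.3380 > 1, so every player's dominant strategy flips to full contribution.
At the Nash equilibrium everyone contributes 20. Group total payoff = 8 × (20 × 0.29 + 7.6 × 20) = 1262.40.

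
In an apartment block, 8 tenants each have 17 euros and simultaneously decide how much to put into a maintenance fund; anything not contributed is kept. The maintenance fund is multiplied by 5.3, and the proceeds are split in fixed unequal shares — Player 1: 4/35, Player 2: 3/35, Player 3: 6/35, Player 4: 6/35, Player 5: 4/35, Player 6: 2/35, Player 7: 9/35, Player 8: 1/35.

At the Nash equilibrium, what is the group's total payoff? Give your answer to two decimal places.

For player j, contributing a unit is worthwhile iff 5.3 × (j's share) ≥ 1, i.e. iff j's share is at least 0.1887.
Only Player 7 (9/35) clears that bar, contributing 17; the remaining 7 contribute 0. Total contributed: 17.
The maintenance fund pays out 5.3 × 17 = 90.10 in total (split across the unequal shares, but the aggregate is all that matters for the group sum).
The 7 free-riders keep 17 each, adding 119. Group total = 119 + 90.10 = 209.10.

209.10 euros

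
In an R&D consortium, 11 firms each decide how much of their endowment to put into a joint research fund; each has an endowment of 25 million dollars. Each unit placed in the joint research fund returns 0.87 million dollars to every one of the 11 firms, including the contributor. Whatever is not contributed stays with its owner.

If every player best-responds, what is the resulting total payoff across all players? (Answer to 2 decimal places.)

The private return per contributed unit is 0.87 < 1, so contributing 0 is dominant for every player. At the Nash equilibrium everyone keeps their 25, and the group total is 11 × 25 = 275.

275.00 million dollars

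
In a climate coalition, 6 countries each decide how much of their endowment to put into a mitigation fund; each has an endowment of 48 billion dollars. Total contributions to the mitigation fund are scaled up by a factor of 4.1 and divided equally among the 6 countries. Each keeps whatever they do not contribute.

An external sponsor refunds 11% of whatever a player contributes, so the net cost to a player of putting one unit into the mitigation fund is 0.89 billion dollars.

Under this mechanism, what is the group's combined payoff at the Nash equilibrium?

With the mechanism, a contributed unit returns (4.1/6) / 0.89 = 0.7678 per unit of net cost — still below 1 — so contributing 0 remains dominant for every player.
At the Nash equilibrium no one contributes; group total payoff = 6 × 48 = 288.

288.00 billion dollars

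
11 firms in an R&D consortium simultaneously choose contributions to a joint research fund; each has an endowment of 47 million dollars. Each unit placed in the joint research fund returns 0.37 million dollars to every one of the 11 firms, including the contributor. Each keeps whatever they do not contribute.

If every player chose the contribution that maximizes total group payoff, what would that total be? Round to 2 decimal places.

Each contributed unit returns 4.070 to the group as a whole (0.37 to each of 11 players), which exceeds 1, so the social optimum is full contribution: group total = 4.070 × 517 = 2104.19.

2104.19 million dollars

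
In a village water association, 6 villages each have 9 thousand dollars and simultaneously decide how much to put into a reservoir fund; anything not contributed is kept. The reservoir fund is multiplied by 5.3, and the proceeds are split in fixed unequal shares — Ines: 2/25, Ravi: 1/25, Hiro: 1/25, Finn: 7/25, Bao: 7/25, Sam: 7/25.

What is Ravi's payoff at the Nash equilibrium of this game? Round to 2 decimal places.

Player j's private return per contributed unit is 5.3 × (j's share). Contributing is weakly dominant for j when that share is at least 1/5.3 = 0.1887, and contributing 0 is dominant otherwise.
Finn, Bao and Sam are above the threshold, contributing 9 each; the remaining 3 contribute 0. Total contributed: 27.
Ravi keeps 9 and receives 5.3 × 27 × 1/25 = 5.72 from the reservoir fund, for a payoff of 14.72.

14.72 thousand dollars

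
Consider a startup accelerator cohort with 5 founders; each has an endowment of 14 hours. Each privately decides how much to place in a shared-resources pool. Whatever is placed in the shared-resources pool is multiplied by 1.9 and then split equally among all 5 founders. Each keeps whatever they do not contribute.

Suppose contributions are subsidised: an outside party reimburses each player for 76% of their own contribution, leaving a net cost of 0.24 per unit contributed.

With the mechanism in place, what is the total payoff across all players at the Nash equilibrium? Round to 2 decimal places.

The effective private return per unit is now (1.9/5) / 0.24 = 1.5833 > 1, so every player's dominant strategy flips to full contribution.
So the Nash equilibrium is full contribution by all 5; the group earns 5 × (14 × 0.76 + 1.9 × 14) = 186.20.

186.20 hours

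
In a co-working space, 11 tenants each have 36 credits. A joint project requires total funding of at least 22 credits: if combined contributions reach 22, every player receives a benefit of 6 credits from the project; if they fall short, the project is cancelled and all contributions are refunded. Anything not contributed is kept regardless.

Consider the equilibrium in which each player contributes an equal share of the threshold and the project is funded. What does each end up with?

40 credits

Equal share of the threshold: 22/11 = 2.
At this profile no one gains by cutting their contribution: any cut drops the total below 22, the project is cancelled, contributions are refunded, and the deviator ends with 36, which is less than 36 − 2 + 6 = 40. Contributing more than 2 just wastes the excess. So contributing exactly 2 is a best response.
Each player's payoff: 36 − 2 + 6 = 40.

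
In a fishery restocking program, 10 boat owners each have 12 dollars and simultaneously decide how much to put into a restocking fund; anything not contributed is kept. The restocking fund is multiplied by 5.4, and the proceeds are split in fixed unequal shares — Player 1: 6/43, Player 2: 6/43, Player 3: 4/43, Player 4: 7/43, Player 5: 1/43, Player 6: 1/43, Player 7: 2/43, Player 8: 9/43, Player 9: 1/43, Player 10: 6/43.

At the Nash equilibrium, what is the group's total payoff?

For player j, contributing a unit is worthwhile iff 5.4 × (j's share) ≥ 1, i.e. iff j's share is at least 0.1852.
Only Player 8 (9/43) clears that bar, contributing 12; the remaining 9 contribute 0. Total contributed: 12.
The restocking fund pays out 5.4 × 12 = 64.80 in total (split across the unequal shares, but the aggregate is all that matters for the group sum).
The 9 free-riders keep 12 each, adding 108. Group total = 108 + 64.80 = 172.80.

172.80 dollars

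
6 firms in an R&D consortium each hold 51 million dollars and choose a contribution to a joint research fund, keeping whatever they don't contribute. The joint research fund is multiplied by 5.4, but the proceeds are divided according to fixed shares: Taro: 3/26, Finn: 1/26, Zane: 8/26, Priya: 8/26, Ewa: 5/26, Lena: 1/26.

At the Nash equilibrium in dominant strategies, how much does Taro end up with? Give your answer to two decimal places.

Each unit j contributes comes back to j as 5.4 × (j's share), so j prefers to contribute only if that share exceeds 1/5.4 = 0.1852; otherwise keeping the unit dominates.
Zane, Priya and Ewa are above the threshold, contributing 51 each; the remaining 3 contribute 0. Total contributed: 153.
Taro keeps 51 and receives 5.4 × 153 × 3/26 = 95.33 from the joint research fund, for a payoff of 146.33.

146.33 million dollars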